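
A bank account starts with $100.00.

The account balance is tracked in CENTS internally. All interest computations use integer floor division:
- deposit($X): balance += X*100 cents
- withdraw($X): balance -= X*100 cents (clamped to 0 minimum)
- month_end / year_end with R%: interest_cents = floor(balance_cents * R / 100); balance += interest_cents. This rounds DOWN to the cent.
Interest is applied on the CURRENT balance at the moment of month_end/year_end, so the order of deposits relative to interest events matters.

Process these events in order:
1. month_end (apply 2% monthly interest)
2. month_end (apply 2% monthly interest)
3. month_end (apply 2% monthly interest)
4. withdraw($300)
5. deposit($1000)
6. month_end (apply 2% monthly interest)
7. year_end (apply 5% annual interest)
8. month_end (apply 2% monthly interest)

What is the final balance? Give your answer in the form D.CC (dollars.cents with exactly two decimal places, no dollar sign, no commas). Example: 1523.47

After 1 (month_end (apply 2% monthly interest)): balance=$102.00 total_interest=$2.00
After 2 (month_end (apply 2% monthly interest)): balance=$104.04 total_interest=$4.04
After 3 (month_end (apply 2% monthly interest)): balance=$106.12 total_interest=$6.12
After 4 (withdraw($300)): balance=$0.00 total_interest=$6.12
After 5 (deposit($1000)): balance=$1000.00 total_interest=$6.12
After 6 (month_end (apply 2% monthly interest)): balance=$1020.00 total_interest=$26.12
After 7 (year_end (apply 5% annual interest)): balance=$1071.00 total_interest=$77.12
After 8 (month_end (apply 2% monthly interest)): balance=$1092.42 total_interest=$98.54

Answer: 1092.42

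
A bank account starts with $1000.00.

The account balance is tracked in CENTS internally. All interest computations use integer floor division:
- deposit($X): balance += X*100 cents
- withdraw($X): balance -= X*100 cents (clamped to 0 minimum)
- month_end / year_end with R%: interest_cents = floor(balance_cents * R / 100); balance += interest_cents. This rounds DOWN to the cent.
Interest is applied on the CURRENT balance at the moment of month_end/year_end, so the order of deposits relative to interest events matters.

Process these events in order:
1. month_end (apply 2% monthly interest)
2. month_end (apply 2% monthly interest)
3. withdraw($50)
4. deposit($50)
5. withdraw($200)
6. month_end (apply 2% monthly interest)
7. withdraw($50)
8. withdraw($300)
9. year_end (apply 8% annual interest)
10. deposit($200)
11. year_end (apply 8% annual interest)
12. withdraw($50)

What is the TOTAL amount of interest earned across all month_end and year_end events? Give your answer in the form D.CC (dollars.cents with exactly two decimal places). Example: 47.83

Answer: 157.59

Derivation:
After 1 (month_end (apply 2% monthly interest)): balance=$1020.00 total_interest=$20.00
After 2 (month_end (apply 2% monthly interest)): balance=$1040.40 total_interest=$40.40
After 3 (withdraw($50)): balance=$990.40 total_interest=$40.40
After 4 (deposit($50)): balance=$1040.40 total_interest=$40.40
After 5 (withdraw($200)): balance=$840.40 total_interest=$40.40
After 6 (month_end (apply 2% monthly interest)): balance=$857.20 total_interest=$57.20
After 7 (withdraw($50)): balance=$807.20 total_interest=$57.20
After 8 (withdraw($300)): balance=$507.20 total_interest=$57.20
After 9 (year_end (apply 8% annual interest)): balance=$547.77 total_interest=$97.77
After 10 (deposit($200)): balance=$747.77 total_interest=$97.77
After 11 (year_end (apply 8% annual interest)): balance=$807.59 total_interest=$157.59
After 12 (withdraw($50)): balance=$757.59 total_interest=$157.59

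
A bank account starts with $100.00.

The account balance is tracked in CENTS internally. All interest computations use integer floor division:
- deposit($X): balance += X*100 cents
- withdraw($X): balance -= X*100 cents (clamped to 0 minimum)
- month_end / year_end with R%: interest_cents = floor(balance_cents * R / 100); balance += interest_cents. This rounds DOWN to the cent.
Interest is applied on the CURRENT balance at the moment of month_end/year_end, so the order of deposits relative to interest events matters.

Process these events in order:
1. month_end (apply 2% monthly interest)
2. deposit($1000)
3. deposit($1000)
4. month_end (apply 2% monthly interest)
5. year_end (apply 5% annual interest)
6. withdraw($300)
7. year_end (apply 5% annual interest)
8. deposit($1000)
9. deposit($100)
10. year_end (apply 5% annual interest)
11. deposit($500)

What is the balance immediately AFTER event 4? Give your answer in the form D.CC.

After 1 (month_end (apply 2% monthly interest)): balance=$102.00 total_interest=$2.00
After 2 (deposit($1000)): balance=$1102.00 total_interest=$2.00
After 3 (deposit($1000)): balance=$2102.00 total_interest=$2.00
After 4 (month_end (apply 2% monthly interest)): balance=$2144.04 total_interest=$44.04

Answer: 2144.04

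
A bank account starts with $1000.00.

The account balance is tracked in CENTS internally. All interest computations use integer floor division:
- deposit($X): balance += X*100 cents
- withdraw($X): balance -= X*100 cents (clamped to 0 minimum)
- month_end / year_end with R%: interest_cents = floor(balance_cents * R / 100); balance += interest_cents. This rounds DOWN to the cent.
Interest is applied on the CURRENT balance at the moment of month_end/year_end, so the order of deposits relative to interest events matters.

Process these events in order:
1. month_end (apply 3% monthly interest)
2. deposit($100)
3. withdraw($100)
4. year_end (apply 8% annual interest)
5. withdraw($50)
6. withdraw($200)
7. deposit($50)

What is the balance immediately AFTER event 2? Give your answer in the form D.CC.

After 1 (month_end (apply 3% monthly interest)): balance=$1030.00 total_interest=$30.00
After 2 (deposit($100)): balance=$1130.00 total_interest=$30.00

Answer: 1130.00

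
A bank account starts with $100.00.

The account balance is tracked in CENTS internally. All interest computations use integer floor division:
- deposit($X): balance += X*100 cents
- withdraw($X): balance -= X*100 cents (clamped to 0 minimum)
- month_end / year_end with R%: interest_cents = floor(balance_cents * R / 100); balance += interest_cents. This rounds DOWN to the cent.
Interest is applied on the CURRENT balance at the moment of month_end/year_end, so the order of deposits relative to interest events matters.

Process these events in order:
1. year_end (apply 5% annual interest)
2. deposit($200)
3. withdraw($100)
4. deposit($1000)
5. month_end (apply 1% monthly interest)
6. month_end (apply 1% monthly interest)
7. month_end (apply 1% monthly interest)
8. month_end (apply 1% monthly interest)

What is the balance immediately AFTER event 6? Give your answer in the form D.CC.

After 1 (year_end (apply 5% annual interest)): balance=$105.00 total_interest=$5.00
After 2 (deposit($200)): balance=$305.00 total_interest=$5.00
After 3 (withdraw($100)): balance=$205.00 total_interest=$5.00
After 4 (deposit($1000)): balance=$1205.00 total_interest=$5.00
After 5 (month_end (apply 1% monthly interest)): balance=$1217.05 total_interest=$17.05
After 6 (month_end (apply 1% monthly interest)): balance=$1229.22 total_interest=$29.22

Answer: 1229.22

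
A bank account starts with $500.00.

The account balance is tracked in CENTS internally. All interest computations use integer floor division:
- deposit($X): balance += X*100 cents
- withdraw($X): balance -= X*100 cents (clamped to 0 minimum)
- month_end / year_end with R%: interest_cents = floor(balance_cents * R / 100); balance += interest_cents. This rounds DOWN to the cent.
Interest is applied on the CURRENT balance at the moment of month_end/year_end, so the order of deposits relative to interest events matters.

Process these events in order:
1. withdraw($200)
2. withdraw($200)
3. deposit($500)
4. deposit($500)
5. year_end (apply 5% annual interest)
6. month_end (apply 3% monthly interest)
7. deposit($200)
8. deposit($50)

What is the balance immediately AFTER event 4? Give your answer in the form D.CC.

After 1 (withdraw($200)): balance=$300.00 total_interest=$0.00
After 2 (withdraw($200)): balance=$100.00 total_interest=$0.00
After 3 (deposit($500)): balance=$600.00 total_interest=$0.00
After 4 (deposit($500)): balance=$1100.00 total_interest=$0.00

Answer: 1100.00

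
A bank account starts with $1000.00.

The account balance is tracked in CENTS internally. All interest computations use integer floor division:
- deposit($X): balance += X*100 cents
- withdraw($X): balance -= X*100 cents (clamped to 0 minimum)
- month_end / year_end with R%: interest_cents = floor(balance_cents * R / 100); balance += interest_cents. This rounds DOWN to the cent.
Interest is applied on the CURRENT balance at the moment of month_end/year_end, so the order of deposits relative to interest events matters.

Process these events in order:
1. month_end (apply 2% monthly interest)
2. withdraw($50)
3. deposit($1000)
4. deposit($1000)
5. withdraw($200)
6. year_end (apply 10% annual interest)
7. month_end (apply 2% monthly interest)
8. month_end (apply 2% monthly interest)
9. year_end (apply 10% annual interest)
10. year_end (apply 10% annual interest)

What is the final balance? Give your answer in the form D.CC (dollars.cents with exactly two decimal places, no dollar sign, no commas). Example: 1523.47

Answer: 3835.79

Derivation:
After 1 (month_end (apply 2% monthly interest)): balance=$1020.00 total_interest=$20.00
After 2 (withdraw($50)): balance=$970.00 total_interest=$20.00
After 3 (deposit($1000)): balance=$1970.00 total_interest=$20.00
After 4 (deposit($1000)): balance=$2970.00 total_interest=$20.00
After 5 (withdraw($200)): balance=$2770.00 total_interest=$20.00
After 6 (year_end (apply 10% annual interest)): balance=$3047.00 total_interest=$297.00
After 7 (month_end (apply 2% monthly interest)): balance=$3107.94 total_interest=$357.94
After 8 (month_end (apply 2% monthly interest)): balance=$3170.09 total_interest=$420.09
After 9 (year_end (apply 10% annual interest)): balance=$3487.09 total_interest=$737.09
After 10 (year_end (apply 10% annual interest)): balance=$3835.79 total_interest=$1085.79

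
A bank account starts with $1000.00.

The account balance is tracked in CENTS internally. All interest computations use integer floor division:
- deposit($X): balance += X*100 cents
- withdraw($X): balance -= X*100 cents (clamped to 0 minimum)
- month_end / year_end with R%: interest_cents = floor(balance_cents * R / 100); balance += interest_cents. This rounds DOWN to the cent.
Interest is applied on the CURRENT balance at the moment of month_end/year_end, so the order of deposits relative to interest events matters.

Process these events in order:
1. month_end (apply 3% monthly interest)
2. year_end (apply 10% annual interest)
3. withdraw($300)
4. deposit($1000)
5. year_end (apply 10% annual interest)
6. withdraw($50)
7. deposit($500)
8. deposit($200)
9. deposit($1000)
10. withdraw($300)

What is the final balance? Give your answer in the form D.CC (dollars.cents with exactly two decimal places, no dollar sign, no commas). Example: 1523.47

After 1 (month_end (apply 3% monthly interest)): balance=$1030.00 total_interest=$30.00
After 2 (year_end (apply 10% annual interest)): balance=$1133.00 total_interest=$133.00
After 3 (withdraw($300)): balance=$833.00 total_interest=$133.00
After 4 (deposit($1000)): balance=$1833.00 total_interest=$133.00
After 5 (year_end (apply 10% annual interest)): balance=$2016.30 total_interest=$316.30
After 6 (withdraw($50)): balance=$1966.30 total_interest=$316.30
After 7 (deposit($500)): balance=$2466.30 total_interest=$316.30
After 8 (deposit($200)): balance=$2666.30 total_interest=$316.30
After 9 (deposit($1000)): balance=$3666.30 total_interest=$316.30
After 10 (withdraw($300)): balance=$3366.30 total_interest=$316.30

Answer: 3366.30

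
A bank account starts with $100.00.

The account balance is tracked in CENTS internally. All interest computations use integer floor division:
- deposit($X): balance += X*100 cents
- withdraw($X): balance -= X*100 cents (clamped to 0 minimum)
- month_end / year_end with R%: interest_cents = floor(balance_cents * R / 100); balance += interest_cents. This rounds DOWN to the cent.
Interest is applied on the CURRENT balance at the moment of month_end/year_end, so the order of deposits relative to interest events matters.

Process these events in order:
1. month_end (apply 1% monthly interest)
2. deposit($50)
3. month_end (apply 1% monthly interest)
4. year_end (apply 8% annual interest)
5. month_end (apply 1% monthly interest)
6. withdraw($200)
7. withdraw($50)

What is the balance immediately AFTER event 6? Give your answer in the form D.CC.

Answer: 0.00

Derivation:
After 1 (month_end (apply 1% monthly interest)): balance=$101.00 total_interest=$1.00
After 2 (deposit($50)): balance=$151.00 total_interest=$1.00
After 3 (month_end (apply 1% monthly interest)): balance=$152.51 total_interest=$2.51
After 4 (year_end (apply 8% annual interest)): balance=$164.71 total_interest=$14.71
After 5 (month_end (apply 1% monthly interest)): balance=$166.35 total_interest=$16.35
After 6 (withdraw($200)): balance=$0.00 total_interest=$16.35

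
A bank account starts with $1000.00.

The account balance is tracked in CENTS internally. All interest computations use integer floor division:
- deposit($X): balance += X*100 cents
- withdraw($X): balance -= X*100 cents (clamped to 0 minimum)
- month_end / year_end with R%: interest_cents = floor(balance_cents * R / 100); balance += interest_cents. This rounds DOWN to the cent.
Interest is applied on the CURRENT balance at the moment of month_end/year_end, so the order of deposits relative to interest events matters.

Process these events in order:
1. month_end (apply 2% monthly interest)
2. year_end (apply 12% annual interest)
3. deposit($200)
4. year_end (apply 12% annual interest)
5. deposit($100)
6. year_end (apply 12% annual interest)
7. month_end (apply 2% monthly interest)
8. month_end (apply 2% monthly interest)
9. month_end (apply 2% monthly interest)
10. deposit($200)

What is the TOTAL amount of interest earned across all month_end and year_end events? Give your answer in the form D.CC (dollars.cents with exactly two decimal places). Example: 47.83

After 1 (month_end (apply 2% monthly interest)): balance=$1020.00 total_interest=$20.00
After 2 (year_end (apply 12% annual interest)): balance=$1142.40 total_interest=$142.40
After 3 (deposit($200)): balance=$1342.40 total_interest=$142.40
After 4 (year_end (apply 12% annual interest)): balance=$1503.48 total_interest=$303.48
After 5 (deposit($100)): balance=$1603.48 total_interest=$303.48
After 6 (year_end (apply 12% annual interest)): balance=$1795.89 total_interest=$495.89
After 7 (month_end (apply 2% monthly interest)): balance=$1831.80 total_interest=$531.80
After 8 (month_end (apply 2% monthly interest)): balance=$1868.43 total_interest=$568.43
After 9 (month_end (apply 2% monthly interest)): balance=$1905.79 total_interest=$605.79
After 10 (deposit($200)): balance=$2105.79 total_interest=$605.79

Answer: 605.79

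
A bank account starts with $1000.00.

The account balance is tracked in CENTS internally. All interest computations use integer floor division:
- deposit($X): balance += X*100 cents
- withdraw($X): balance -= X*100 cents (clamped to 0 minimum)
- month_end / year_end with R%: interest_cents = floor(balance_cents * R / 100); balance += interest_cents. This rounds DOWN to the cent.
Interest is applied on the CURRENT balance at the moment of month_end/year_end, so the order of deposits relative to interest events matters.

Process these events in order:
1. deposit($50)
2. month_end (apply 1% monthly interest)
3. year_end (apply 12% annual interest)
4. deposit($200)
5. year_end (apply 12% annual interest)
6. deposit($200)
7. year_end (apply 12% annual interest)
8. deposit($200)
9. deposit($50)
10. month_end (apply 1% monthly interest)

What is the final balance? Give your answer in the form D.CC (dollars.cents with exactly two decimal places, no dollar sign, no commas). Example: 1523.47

After 1 (deposit($50)): balance=$1050.00 total_interest=$0.00
After 2 (month_end (apply 1% monthly interest)): balance=$1060.50 total_interest=$10.50
After 3 (year_end (apply 12% annual interest)): balance=$1187.76 total_interest=$137.76
After 4 (deposit($200)): balance=$1387.76 total_interest=$137.76
After 5 (year_end (apply 12% annual interest)): balance=$1554.29 total_interest=$304.29
After 6 (deposit($200)): balance=$1754.29 total_interest=$304.29
After 7 (year_end (apply 12% annual interest)): balance=$1964.80 total_interest=$514.80
After 8 (deposit($200)): balance=$2164.80 total_interest=$514.80
After 9 (deposit($50)): balance=$2214.80 total_interest=$514.80
After 10 (month_end (apply 1% monthly interest)): balance=$2236.94 total_interest=$536.94

Answer: 2236.94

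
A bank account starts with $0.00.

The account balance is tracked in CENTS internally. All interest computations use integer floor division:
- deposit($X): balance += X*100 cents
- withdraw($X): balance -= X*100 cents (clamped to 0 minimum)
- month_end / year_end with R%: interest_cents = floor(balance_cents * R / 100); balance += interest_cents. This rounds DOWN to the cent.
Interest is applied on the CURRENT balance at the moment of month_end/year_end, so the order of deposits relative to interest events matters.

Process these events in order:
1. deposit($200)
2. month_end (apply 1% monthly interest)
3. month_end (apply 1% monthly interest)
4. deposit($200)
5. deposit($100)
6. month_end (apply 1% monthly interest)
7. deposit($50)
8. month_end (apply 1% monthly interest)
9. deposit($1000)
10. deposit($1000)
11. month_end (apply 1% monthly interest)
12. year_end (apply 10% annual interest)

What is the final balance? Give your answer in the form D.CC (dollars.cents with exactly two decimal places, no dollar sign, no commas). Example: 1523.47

After 1 (deposit($200)): balance=$200.00 total_interest=$0.00
After 2 (month_end (apply 1% monthly interest)): balance=$202.00 total_interest=$2.00
After 3 (month_end (apply 1% monthly interest)): balance=$204.02 total_interest=$4.02
After 4 (deposit($200)): balance=$404.02 total_interest=$4.02
After 5 (deposit($100)): balance=$504.02 total_interest=$4.02
After 6 (month_end (apply 1% monthly interest)): balance=$509.06 total_interest=$9.06
After 7 (deposit($50)): balance=$559.06 total_interest=$9.06
After 8 (month_end (apply 1% monthly interest)): balance=$564.65 total_interest=$14.65
After 9 (deposit($1000)): balance=$1564.65 total_interest=$14.65
After 10 (deposit($1000)): balance=$2564.65 total_interest=$14.65
After 11 (month_end (apply 1% monthly interest)): balance=$2590.29 total_interest=$40.29
After 12 (year_end (apply 10% annual interest)): balance=$2849.31 total_interest=$299.31

Answer: 2849.31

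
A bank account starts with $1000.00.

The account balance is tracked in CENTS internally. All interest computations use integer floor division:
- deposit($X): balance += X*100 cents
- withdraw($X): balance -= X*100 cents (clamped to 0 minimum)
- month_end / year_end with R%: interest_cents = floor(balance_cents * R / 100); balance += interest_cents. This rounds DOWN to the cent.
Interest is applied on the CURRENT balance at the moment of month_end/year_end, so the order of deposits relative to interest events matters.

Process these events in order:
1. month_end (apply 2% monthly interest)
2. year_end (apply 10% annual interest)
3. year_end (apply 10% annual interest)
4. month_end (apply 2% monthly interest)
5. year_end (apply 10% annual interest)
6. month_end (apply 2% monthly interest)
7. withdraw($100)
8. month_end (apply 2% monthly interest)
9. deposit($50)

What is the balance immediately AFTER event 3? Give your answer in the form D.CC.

After 1 (month_end (apply 2% monthly interest)): balance=$1020.00 total_interest=$20.00
After 2 (year_end (apply 10% annual interest)): balance=$1122.00 total_interest=$122.00
After 3 (year_end (apply 10% annual interest)): balance=$1234.20 total_interest=$234.20

Answer: 1234.20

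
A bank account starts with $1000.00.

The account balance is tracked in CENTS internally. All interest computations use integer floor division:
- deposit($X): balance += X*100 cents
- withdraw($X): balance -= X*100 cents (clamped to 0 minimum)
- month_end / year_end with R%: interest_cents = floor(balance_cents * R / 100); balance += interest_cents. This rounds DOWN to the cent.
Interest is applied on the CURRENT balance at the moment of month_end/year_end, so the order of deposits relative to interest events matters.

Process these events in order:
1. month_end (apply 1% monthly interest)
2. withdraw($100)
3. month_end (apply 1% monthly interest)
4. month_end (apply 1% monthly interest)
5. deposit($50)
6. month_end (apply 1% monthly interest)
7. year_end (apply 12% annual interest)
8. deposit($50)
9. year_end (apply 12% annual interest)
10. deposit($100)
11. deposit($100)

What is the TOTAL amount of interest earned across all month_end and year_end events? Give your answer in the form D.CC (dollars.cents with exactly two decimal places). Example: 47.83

After 1 (month_end (apply 1% monthly interest)): balance=$1010.00 total_interest=$10.00
After 2 (withdraw($100)): balance=$910.00 total_interest=$10.00
After 3 (month_end (apply 1% monthly interest)): balance=$919.10 total_interest=$19.10
After 4 (month_end (apply 1% monthly interest)): balance=$928.29 total_interest=$28.29
After 5 (deposit($50)): balance=$978.29 total_interest=$28.29
After 6 (month_end (apply 1% monthly interest)): balance=$988.07 total_interest=$38.07
After 7 (year_end (apply 12% annual interest)): balance=$1106.63 total_interest=$156.63
After 8 (deposit($50)): balance=$1156.63 total_interest=$156.63
After 9 (year_end (apply 12% annual interest)): balance=$1295.42 total_interest=$295.42
After 10 (deposit($100)): balance=$1395.42 total_interest=$295.42
After 11 (deposit($100)): balance=$1495.42 total_interest=$295.42

Answer: 295.42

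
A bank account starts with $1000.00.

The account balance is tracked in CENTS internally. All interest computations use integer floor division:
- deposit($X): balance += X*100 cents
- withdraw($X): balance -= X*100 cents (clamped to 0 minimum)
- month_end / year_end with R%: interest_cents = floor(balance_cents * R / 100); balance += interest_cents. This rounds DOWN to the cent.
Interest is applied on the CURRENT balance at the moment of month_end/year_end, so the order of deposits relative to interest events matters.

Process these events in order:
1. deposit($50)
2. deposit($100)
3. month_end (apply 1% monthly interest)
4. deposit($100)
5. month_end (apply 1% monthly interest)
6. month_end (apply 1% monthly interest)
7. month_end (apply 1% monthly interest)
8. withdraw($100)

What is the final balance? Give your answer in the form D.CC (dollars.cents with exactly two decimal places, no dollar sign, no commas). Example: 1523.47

After 1 (deposit($50)): balance=$1050.00 total_interest=$0.00
After 2 (deposit($100)): balance=$1150.00 total_interest=$0.00
After 3 (month_end (apply 1% monthly interest)): balance=$1161.50 total_interest=$11.50
After 4 (deposit($100)): balance=$1261.50 total_interest=$11.50
After 5 (month_end (apply 1% monthly interest)): balance=$1274.11 total_interest=$24.11
After 6 (month_end (apply 1% monthly interest)): balance=$1286.85 total_interest=$36.85
After 7 (month_end (apply 1% monthly interest)): balance=$1299.71 total_interest=$49.71
After 8 (withdraw($100)): balance=$1199.71 total_interest=$49.71

Answer: 1199.71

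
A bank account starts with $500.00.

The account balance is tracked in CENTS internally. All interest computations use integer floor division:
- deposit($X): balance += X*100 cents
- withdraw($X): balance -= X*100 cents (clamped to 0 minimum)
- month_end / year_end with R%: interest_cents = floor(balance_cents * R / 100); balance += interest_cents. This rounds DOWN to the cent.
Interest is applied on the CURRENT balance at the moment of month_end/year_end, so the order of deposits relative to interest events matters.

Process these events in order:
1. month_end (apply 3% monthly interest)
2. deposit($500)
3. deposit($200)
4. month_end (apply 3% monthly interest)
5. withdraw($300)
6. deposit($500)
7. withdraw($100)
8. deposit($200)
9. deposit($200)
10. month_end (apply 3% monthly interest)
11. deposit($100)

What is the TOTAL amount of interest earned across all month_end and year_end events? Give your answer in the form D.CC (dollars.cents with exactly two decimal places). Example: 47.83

After 1 (month_end (apply 3% monthly interest)): balance=$515.00 total_interest=$15.00
After 2 (deposit($500)): balance=$1015.00 total_interest=$15.00
After 3 (deposit($200)): balance=$1215.00 total_interest=$15.00
After 4 (month_end (apply 3% monthly interest)): balance=$1251.45 total_interest=$51.45
After 5 (withdraw($300)): balance=$951.45 total_interest=$51.45
After 6 (deposit($500)): balance=$1451.45 total_interest=$51.45
After 7 (withdraw($100)): balance=$1351.45 total_interest=$51.45
After 8 (deposit($200)): balance=$1551.45 total_interest=$51.45
After 9 (deposit($200)): balance=$1751.45 total_interest=$51.45
After 10 (month_end (apply 3% monthly interest)): balance=$1803.99 total_interest=$103.99
After 11 (deposit($100)): balance=$1903.99 total_interest=$103.99

Answer: 103.99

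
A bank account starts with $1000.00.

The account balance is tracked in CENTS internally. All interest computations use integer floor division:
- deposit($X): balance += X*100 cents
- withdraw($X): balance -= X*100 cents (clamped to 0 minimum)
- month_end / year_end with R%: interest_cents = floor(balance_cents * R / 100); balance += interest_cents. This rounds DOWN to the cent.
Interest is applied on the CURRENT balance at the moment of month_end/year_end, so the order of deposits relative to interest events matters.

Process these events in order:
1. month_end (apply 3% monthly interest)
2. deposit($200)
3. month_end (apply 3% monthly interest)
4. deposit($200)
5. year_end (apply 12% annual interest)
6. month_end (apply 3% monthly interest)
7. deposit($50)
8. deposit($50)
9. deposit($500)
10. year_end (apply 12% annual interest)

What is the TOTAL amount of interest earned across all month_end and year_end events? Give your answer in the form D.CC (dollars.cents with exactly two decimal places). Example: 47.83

After 1 (month_end (apply 3% monthly interest)): balance=$1030.00 total_interest=$30.00
After 2 (deposit($200)): balance=$1230.00 total_interest=$30.00
After 3 (month_end (apply 3% monthly interest)): balance=$1266.90 total_interest=$66.90
After 4 (deposit($200)): balance=$1466.90 total_interest=$66.90
After 5 (year_end (apply 12% annual interest)): balance=$1642.92 total_interest=$242.92
After 6 (month_end (apply 3% monthly interest)): balance=$1692.20 total_interest=$292.20
After 7 (deposit($50)): balance=$1742.20 total_interest=$292.20
After 8 (deposit($50)): balance=$1792.20 total_interest=$292.20
After 9 (deposit($500)): balance=$2292.20 total_interest=$292.20
After 10 (year_end (apply 12% annual interest)): balance=$2567.26 total_interest=$567.26

Answer: 567.26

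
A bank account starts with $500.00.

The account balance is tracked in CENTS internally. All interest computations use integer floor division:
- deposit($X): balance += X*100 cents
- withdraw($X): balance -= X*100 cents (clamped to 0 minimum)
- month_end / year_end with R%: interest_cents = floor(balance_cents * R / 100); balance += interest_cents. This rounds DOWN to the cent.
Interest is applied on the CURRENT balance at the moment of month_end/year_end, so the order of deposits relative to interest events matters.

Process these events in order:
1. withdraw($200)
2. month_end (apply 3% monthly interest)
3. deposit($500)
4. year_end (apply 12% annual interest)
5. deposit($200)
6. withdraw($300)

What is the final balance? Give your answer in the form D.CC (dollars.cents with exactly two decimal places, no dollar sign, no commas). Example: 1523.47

Answer: 806.08

Derivation:
After 1 (withdraw($200)): balance=$300.00 total_interest=$0.00
After 2 (month_end (apply 3% monthly interest)): balance=$309.00 total_interest=$9.00
After 3 (deposit($500)): balance=$809.00 total_interest=$9.00
After 4 (year_end (apply 12% annual interest)): balance=$906.08 total_interest=$106.08
After 5 (deposit($200)): balance=$1106.08 total_interest=$106.08
After 6 (withdraw($300)): balance=$806.08 total_interest=$106.08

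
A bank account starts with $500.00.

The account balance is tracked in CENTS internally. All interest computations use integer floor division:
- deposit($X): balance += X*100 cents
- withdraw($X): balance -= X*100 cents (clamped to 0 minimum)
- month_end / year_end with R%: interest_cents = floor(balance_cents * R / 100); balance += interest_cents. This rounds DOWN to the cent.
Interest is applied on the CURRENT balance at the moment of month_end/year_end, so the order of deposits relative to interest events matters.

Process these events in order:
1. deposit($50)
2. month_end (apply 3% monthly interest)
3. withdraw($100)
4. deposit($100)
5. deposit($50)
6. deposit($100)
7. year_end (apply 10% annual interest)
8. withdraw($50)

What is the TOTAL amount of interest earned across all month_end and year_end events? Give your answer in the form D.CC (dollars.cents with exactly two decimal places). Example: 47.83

After 1 (deposit($50)): balance=$550.00 total_interest=$0.00
After 2 (month_end (apply 3% monthly interest)): balance=$566.50 total_interest=$16.50
After 3 (withdraw($100)): balance=$466.50 total_interest=$16.50
After 4 (deposit($100)): balance=$566.50 total_interest=$16.50
After 5 (deposit($50)): balance=$616.50 total_interest=$16.50
After 6 (deposit($100)): balance=$716.50 total_interest=$16.50
After 7 (year_end (apply 10% annual interest)): balance=$788.15 total_interest=$88.15
After 8 (withdraw($50)): balance=$738.15 total_interest=$88.15

Answer: 88.15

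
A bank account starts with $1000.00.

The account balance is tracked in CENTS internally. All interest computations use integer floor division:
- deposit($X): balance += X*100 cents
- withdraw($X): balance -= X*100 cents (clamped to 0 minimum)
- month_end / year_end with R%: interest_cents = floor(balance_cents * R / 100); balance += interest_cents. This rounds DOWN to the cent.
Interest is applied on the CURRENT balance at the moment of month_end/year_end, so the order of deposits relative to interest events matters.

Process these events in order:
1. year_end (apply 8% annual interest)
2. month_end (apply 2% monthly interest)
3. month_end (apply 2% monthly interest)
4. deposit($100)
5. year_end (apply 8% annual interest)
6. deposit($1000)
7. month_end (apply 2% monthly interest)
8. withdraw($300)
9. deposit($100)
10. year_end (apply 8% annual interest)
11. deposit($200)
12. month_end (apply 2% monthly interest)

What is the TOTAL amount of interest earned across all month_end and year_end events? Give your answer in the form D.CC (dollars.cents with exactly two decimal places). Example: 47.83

Answer: 492.20

Derivation:
After 1 (year_end (apply 8% annual interest)): balance=$1080.00 total_interest=$80.00
After 2 (month_end (apply 2% monthly interest)): balance=$1101.60 total_interest=$101.60
After 3 (month_end (apply 2% monthly interest)): balance=$1123.63 total_interest=$123.63
After 4 (deposit($100)): balance=$1223.63 total_interest=$123.63
After 5 (year_end (apply 8% annual interest)): balance=$1321.52 total_interest=$221.52
After 6 (deposit($1000)): balance=$2321.52 total_interest=$221.52
After 7 (month_end (apply 2% monthly interest)): balance=$2367.95 total_interest=$267.95
After 8 (withdraw($300)): balance=$2067.95 total_interest=$267.95
After 9 (deposit($100)): balance=$2167.95 total_interest=$267.95
After 10 (year_end (apply 8% annual interest)): balance=$2341.38 total_interest=$441.38
After 11 (deposit($200)): balance=$2541.38 total_interest=$441.38
After 12 (month_end (apply 2% monthly interest)): balance=$2592.20 total_interest=$492.20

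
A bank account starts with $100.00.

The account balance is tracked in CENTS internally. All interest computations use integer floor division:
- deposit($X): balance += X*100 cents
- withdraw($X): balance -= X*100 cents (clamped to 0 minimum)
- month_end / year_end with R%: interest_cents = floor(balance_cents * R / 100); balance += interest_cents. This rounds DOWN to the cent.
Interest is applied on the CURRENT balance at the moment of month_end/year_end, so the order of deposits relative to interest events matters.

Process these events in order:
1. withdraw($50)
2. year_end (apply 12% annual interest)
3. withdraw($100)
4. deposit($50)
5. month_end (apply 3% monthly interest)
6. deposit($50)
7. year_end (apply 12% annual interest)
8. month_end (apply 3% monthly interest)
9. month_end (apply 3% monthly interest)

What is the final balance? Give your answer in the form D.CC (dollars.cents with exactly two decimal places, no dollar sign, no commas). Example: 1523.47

After 1 (withdraw($50)): balance=$50.00 total_interest=$0.00
After 2 (year_end (apply 12% annual interest)): balance=$56.00 total_interest=$6.00
After 3 (withdraw($100)): balance=$0.00 total_interest=$6.00
After 4 (deposit($50)): balance=$50.00 total_interest=$6.00
After 5 (month_end (apply 3% monthly interest)): balance=$51.50 total_interest=$7.50
After 6 (deposit($50)): balance=$101.50 total_interest=$7.50
After 7 (year_end (apply 12% annual interest)): balance=$113.68 total_interest=$19.68
After 8 (month_end (apply 3% monthly interest)): balance=$117.09 total_interest=$23.09
After 9 (month_end (apply 3% monthly interest)): balance=$120.60 total_interest=$26.60

Answer: 120.60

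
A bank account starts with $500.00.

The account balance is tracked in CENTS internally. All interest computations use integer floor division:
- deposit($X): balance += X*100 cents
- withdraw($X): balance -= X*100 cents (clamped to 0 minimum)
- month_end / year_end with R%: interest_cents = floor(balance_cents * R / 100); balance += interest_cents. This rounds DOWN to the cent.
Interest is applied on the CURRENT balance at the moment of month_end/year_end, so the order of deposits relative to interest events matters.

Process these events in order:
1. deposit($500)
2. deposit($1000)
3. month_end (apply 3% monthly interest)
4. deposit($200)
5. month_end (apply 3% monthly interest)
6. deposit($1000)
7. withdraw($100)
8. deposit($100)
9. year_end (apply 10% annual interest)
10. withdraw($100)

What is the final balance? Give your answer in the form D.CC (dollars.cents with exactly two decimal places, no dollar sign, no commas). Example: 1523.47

After 1 (deposit($500)): balance=$1000.00 total_interest=$0.00
After 2 (deposit($1000)): balance=$2000.00 total_interest=$0.00
After 3 (month_end (apply 3% monthly interest)): balance=$2060.00 total_interest=$60.00
After 4 (deposit($200)): balance=$2260.00 total_interest=$60.00
After 5 (month_end (apply 3% monthly interest)): balance=$2327.80 total_interest=$127.80
After 6 (deposit($1000)): balance=$3327.80 total_interest=$127.80
After 7 (withdraw($100)): balance=$3227.80 total_interest=$127.80
After 8 (deposit($100)): balance=$3327.80 total_interest=$127.80
After 9 (year_end (apply 10% annual interest)): balance=$3660.58 total_interest=$460.58
After 10 (withdraw($100)): balance=$3560.58 total_interest=$460.58

Answer: 3560.58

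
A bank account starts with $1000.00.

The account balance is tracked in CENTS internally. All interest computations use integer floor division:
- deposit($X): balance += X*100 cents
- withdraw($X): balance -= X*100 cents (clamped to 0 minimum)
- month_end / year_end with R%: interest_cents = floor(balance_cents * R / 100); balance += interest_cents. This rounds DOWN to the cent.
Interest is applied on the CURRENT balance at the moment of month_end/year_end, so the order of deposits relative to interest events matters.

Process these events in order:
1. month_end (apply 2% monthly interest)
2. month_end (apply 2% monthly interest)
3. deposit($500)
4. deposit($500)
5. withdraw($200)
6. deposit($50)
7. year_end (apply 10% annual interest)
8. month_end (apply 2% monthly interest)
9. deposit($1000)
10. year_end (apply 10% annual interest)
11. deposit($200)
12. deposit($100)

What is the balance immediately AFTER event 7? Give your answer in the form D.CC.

After 1 (month_end (apply 2% monthly interest)): balance=$1020.00 total_interest=$20.00
After 2 (month_end (apply 2% monthly interest)): balance=$1040.40 total_interest=$40.40
After 3 (deposit($500)): balance=$1540.40 total_interest=$40.40
After 4 (deposit($500)): balance=$2040.40 total_interest=$40.40
After 5 (withdraw($200)): balance=$1840.40 total_interest=$40.40
After 6 (deposit($50)): balance=$1890.40 total_interest=$40.40
After 7 (year_end (apply 10% annual interest)): balance=$2079.44 total_interest=$229.44

Answer: 2079.44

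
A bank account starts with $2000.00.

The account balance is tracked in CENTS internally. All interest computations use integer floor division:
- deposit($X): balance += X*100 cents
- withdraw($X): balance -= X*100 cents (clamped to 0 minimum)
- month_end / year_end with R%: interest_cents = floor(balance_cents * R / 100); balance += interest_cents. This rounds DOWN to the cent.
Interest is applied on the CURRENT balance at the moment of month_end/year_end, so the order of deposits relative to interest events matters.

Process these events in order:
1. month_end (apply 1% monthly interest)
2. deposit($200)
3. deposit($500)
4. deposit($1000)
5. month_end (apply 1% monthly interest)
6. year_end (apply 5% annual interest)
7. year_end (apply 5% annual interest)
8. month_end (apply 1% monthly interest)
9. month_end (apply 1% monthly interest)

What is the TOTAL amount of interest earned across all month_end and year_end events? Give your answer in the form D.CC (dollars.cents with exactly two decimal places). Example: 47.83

Answer: 525.56

Derivation:
After 1 (month_end (apply 1% monthly interest)): balance=$2020.00 total_interest=$20.00
After 2 (deposit($200)): balance=$2220.00 total_interest=$20.00
After 3 (deposit($500)): balance=$2720.00 total_interest=$20.00
After 4 (deposit($1000)): balance=$3720.00 total_interest=$20.00
After 5 (month_end (apply 1% monthly interest)): balance=$3757.20 total_interest=$57.20
After 6 (year_end (apply 5% annual interest)): balance=$3945.06 total_interest=$245.06
After 7 (year_end (apply 5% annual interest)): balance=$4142.31 total_interest=$442.31
After 8 (month_end (apply 1% monthly interest)): balance=$4183.73 total_interest=$483.73
After 9 (month_end (apply 1% monthly interest)): balance=$4225.56 total_interest=$525.56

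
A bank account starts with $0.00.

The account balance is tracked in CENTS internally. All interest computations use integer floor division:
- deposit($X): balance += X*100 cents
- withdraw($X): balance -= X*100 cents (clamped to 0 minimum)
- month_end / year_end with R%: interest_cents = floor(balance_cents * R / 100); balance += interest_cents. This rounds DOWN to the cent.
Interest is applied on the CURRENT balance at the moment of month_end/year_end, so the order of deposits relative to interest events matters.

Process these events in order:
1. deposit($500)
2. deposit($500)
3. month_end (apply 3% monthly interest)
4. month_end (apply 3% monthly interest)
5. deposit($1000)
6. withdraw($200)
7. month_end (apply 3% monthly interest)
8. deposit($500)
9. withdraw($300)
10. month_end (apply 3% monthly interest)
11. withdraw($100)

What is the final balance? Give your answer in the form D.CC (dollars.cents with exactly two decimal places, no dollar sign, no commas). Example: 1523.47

Answer: 2080.22

Derivation:
After 1 (deposit($500)): balance=$500.00 total_interest=$0.00
After 2 (deposit($500)): balance=$1000.00 total_interest=$0.00
After 3 (month_end (apply 3% monthly interest)): balance=$1030.00 total_interest=$30.00
After 4 (month_end (apply 3% monthly interest)): balance=$1060.90 total_interest=$60.90
After 5 (deposit($1000)): balance=$2060.90 total_interest=$60.90
After 6 (withdraw($200)): balance=$1860.90 total_interest=$60.90
After 7 (month_end (apply 3% monthly interest)): balance=$1916.72 total_interest=$116.72
After 8 (deposit($500)): balance=$2416.72 total_interest=$116.72
After 9 (withdraw($300)): balance=$2116.72 total_interest=$116.72
After 10 (month_end (apply 3% monthly interest)): balance=$2180.22 total_interest=$180.22
After 11 (withdraw($100)): balance=$2080.22 total_interest=$180.22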